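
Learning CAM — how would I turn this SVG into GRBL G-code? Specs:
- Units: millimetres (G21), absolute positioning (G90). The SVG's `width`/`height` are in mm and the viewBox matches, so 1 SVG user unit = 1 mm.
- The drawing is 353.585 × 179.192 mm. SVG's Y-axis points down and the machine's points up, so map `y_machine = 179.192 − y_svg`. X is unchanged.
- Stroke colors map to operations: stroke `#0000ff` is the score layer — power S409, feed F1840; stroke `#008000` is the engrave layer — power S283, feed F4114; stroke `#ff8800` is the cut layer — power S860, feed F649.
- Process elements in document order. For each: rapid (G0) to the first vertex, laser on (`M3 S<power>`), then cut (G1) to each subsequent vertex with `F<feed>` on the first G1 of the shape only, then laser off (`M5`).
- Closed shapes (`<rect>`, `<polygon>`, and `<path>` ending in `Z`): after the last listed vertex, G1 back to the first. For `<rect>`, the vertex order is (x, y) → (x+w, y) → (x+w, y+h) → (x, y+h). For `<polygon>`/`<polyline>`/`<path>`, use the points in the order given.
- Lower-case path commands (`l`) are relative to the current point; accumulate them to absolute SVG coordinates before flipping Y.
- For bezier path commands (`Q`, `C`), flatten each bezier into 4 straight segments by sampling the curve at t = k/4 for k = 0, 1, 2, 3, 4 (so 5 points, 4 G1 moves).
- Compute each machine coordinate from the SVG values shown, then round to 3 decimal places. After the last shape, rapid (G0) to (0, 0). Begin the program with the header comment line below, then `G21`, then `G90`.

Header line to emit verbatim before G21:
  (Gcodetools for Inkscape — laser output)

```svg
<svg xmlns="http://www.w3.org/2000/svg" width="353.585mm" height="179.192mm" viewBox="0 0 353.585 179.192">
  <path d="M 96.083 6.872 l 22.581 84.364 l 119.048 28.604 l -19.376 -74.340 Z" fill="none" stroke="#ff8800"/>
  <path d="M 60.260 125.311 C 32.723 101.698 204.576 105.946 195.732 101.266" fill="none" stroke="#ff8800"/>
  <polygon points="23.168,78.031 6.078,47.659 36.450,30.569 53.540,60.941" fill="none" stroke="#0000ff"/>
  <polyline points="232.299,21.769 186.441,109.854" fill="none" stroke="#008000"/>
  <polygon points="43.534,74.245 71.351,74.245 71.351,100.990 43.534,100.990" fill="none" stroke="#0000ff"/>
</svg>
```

(Gcodetools for Inkscape — laser output)
G21
G90
G0 X96.083 Y172.320
M3 S860
G1 X118.664 Y87.956 F649
G1 X237.712 Y59.352
G1 X218.336 Y133.692
G1 X96.083 Y172.320
M5
G0 X60.260 Y53.881
M3 S860
G1 X71.054 Y66.942 F649
G1 X120.986 Y73.003
G1 X174.423 Y75.515
G1 X195.732 Y77.926
M5
G0 X23.168 Y101.161
M3 S409
G1 X6.078 Y131.533 F1840
G1 X36.450 Y148.623
G1 X53.540 Y118.251
G1 X23.168 Y101.161
M5
G0 X232.299 Y157.423
M3 S283
G1 X186.441 Y69.338 F4114
M5
G0 X43.534 Y104.947
M3 S409
G1 X71.351 Y104.947 F1840
G1 X71.351 Y78.202
G1 X43.534 Y78.202
G1 X43.534 Y104.947
M5
G0 X0.000 Y0.000

1 u = 1 mm; y_m = 179.192 − y.

[1] `<path>` closed polygon, #ff8800→cut S860 F649: (96.083,172.320) → (118.664,87.956) → (237.712,59.352) → (218.336,133.692) → (96.083,172.320) (closed)

[2] `<path>` cubic bezier, #ff8800→cut S860 F649: (60.260,53.881) → (71.054,66.942) → (120.986,73.003) → (174.423,75.515) → (195.732,77.926)

[3] `<polygon>` regular polygon, #0000ff→score S409 F1840: (23.168,101.161) → (6.078,131.533) → (36.450,148.623) → (53.540,118.251) → (23.168,101.161) (closed)

[4] `<polyline>` line segment, #008000→engrave S283 F4114: (232.299,157.423) → (186.441,69.338)

[5] `<polygon>` rectangle, #0000ff→score S409 F1840: (43.534,104.947) → (71.351,104.947) → (71.351,78.202) → (43.534,78.202) → (43.534,104.947) (closed)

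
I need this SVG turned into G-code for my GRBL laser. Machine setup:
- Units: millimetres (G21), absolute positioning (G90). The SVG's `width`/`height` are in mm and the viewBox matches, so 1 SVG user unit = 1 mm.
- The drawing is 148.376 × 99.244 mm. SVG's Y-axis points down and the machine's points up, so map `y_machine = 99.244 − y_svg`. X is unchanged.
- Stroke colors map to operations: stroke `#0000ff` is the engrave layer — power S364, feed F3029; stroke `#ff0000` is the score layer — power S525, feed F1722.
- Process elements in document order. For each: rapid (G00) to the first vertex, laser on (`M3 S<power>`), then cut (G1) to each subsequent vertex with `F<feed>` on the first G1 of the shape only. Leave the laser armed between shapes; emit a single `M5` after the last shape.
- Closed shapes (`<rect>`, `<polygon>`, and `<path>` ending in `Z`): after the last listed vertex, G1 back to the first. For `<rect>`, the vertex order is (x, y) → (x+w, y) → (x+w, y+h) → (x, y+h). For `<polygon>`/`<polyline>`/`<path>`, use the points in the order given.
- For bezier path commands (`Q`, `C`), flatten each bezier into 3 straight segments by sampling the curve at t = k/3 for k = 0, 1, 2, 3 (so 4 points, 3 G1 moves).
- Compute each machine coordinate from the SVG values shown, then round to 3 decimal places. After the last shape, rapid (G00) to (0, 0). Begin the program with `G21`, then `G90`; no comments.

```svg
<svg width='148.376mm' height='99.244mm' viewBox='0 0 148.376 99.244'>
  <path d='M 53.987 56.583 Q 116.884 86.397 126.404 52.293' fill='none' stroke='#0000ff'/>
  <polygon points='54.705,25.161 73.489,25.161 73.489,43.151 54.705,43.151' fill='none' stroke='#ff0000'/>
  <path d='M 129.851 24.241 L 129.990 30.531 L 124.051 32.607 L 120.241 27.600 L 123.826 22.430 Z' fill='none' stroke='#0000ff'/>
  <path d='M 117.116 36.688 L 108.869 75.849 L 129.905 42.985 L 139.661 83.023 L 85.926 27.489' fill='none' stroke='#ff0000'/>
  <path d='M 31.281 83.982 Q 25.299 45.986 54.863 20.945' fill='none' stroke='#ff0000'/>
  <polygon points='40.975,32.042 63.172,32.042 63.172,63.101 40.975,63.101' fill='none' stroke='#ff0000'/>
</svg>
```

G21
G90
G00 X53.987 Y42.661
M3 S364
G1 X89.988 Y29.887 F3029
G1 X114.127 Y31.317
G1 X126.404 Y46.951
G00 X54.705 Y74.083
M3 S525
G1 X73.489 Y74.083 F1722
G1 X73.489 Y56.093
G1 X54.705 Y56.093
G1 X54.705 Y74.083
G00 X129.851 Y75.003
M3 S364
G1 X129.990 Y68.713 F3029
G1 X124.051 Y66.637
G1 X120.241 Y71.644
G1 X123.826 Y76.814
G1 X129.851 Y75.003
G00 X117.116 Y62.556
M3 S525
G1 X108.869 Y23.395 F1722
G1 X129.905 Y56.259
G1 X139.661 Y16.221
G1 X85.926 Y71.755
G00 X31.281 Y15.262
M3 S525
G1 X31.243 Y39.153 F1722
G1 X39.103 Y60.166
G1 X54.863 Y78.299
G00 X40.975 Y67.202
M3 S525
G1 X63.172 Y67.202 F1722
G1 X63.172 Y36.143
G1 X40.975 Y36.143
G1 X40.975 Y67.202
M5
G00 X0.000 Y0.000

viewBox `0 0 148.376 99.244` with mm width/height → 1 unit = 1 mm. Flip: y_m = 99.244 − y_svg.

**Shape 1** — `<path>` quadratic bezier, stroke `#0000ff` → engrave (S364, F3029). Control points (SVG): P0=(53.987,56.583), P1=(116.884,86.397), P2=(126.404,52.293); sampled at t=k/3. Machine vertices: (53.987,42.661) → (89.988,29.887) → (114.127,31.317) → (126.404,46.951). Open path.

**Shape 2** — `<polygon>` rectangle, stroke `#ff0000` → score (S525, F1722). Machine vertices: (54.705,74.083) → (73.489,74.083) → (73.489,56.093) → (54.705,56.093) → (54.705,74.083). Closed: final G1 returns to the first vertex.

**Shape 3** — `<path>` regular polygon, stroke `#0000ff` → engrave (S364, F3029). Machine vertices: (129.851,75.003) → (129.990,68.713) → (124.051,66.637) → (120.241,71.644) → (123.826,76.814) → (129.851,75.003). Closed: final G1 returns to the first vertex.

**Shape 4** — `<path>` open polyline, stroke `#ff0000` → score (S525, F1722). Machine vertices: (117.116,62.556) → (108.869,23.395) → (129.905,56.259) → (139.661,16.221) → (85.926,71.755). Open path.

**Shape 5** — `<path>` quadratic bezier, stroke `#ff0000` → score (S525, F1722). Control points (SVG): P0=(31.281,83.982), P1=(25.299,45.986), P2=(54.863,20.945); sampled at t=k/3. Machine vertices: (31.281,15.262) → (31.243,39.153) → (39.103,60.166) → (54.863,78.299). Open path.

**Shape 6** — `<polygon>` rectangle, stroke `#ff0000` → score (S525, F1722). Machine vertices: (40.975,67.202) → (63.172,67.202) → (63.172,36.143) → (40.975,36.143) → (40.975,67.202). Closed: final G1 returns to the first vertex.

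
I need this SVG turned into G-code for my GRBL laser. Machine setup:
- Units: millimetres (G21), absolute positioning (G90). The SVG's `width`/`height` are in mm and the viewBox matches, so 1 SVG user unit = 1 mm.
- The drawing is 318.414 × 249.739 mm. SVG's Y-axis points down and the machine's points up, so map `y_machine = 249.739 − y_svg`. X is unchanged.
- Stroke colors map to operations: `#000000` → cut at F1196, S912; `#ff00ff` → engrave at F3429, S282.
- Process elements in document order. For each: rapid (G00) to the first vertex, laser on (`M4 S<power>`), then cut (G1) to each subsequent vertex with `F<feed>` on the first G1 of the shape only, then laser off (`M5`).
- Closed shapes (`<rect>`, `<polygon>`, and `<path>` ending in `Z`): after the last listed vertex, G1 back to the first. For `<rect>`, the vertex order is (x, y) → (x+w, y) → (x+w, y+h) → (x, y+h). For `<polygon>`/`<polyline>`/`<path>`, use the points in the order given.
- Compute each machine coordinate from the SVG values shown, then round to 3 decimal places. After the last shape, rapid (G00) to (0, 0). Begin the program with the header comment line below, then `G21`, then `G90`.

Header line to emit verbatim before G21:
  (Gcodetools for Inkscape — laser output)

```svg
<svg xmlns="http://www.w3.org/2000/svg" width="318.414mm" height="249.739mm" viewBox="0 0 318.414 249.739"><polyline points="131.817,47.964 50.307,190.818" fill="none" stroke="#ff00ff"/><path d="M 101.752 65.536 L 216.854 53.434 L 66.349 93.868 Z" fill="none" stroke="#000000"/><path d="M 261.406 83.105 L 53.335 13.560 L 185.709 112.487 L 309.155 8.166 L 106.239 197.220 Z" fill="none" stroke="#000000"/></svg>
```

viewBox `0 0 318.414 249.739` with mm width/height → 1 unit = 1 mm. Flip: y_m = 249.739 − y_svg.

**Shape 1** — `<polyline>` line segment, stroke `#ff00ff` → engrave (S282, F3429). Machine vertices: (131.817,201.775) → (50.307,58.921). Open path.

**Shape 2** — `<path>` closed polygon, stroke `#000000` → cut (S912, F1196). Machine vertices: (101.752,184.203) → (216.854,196.305) → (66.349,155.871) → (101.752,184.203). Closed: final G1 returns to the first vertex.

**Shape 3** — `<path>` closed polygon, stroke `#000000` → cut (S912, F1196). Machine vertices: (261.406,166.634) → (53.335,236.179) → (185.709,137.252) → (309.155,241.573) → (106.239,52.519) → (261.406,166.634). Closed: final G1 returns to the first vertex.

(Gcodetools for Inkscape — laser output)
G21
G90
G00 X131.817 Y201.775
M4 S282
G1 X50.307 Y58.921 F3429
M5
G00 X101.752 Y184.203
M4 S912
G1 X216.854 Y196.305 F1196
G1 X66.349 Y155.871
G1 X101.752 Y184.203
M5
G00 X261.406 Y166.634
M4 S912
G1 X53.335 Y236.179 F1196
G1 X185.709 Y137.252
G1 X309.155 Y241.573
G1 X106.239 Y52.519
G1 X261.406 Y166.634
M5
G00 X0.000 Y0.000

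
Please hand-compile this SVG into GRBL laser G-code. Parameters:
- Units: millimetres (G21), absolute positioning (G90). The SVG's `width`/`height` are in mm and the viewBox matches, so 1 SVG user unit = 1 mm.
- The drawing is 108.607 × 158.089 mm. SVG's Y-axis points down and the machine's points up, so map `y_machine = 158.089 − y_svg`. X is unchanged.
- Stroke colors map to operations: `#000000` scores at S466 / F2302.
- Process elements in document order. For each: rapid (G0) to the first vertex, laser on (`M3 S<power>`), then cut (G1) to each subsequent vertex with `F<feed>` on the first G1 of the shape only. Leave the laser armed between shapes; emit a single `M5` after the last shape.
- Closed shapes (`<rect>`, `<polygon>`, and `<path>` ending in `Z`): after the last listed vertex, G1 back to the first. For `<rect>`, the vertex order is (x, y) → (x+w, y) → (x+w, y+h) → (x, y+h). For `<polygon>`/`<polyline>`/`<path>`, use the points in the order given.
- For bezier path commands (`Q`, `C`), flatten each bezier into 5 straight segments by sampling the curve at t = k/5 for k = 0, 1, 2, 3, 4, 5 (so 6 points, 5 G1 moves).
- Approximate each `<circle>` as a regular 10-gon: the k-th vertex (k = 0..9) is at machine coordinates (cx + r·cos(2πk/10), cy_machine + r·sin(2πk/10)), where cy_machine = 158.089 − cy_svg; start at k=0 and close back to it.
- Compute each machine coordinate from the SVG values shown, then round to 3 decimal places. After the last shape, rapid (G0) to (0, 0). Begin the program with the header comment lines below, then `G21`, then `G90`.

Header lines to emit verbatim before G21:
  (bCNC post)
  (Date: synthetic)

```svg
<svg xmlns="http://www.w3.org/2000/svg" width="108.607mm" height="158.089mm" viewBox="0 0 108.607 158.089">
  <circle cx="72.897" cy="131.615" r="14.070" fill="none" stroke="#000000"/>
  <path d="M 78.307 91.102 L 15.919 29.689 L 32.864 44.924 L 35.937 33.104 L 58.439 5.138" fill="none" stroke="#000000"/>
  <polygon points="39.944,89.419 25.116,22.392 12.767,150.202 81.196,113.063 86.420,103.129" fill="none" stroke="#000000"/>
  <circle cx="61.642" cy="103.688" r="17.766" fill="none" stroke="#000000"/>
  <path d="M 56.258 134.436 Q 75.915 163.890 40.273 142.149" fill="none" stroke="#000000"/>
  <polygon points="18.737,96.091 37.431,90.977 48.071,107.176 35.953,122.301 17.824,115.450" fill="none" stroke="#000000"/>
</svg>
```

Since the viewBox matches the mm dimensions, user units are millimetres directly. The only transform is the Y-flip y_m = 158.089 − y_svg.

Shape 1 is a circle drawn with `<circle>`. Its stroke #000000 means score at S466, F2302. After flipping Y the toolpath is (86.967,26.474) → (84.280,34.744) → (77.245,39.855) → (68.549,39.855) → (61.514,34.744) → (58.827,26.474) → (61.514,18.204) → (68.549,13.093) → (77.245,13.093) → (84.280,18.204) → (86.967,26.474), returning to the start.

Shape 2 is a open polyline drawn with `<path>`. Its stroke #000000 means score at S466, F2302. After flipping Y the toolpath is (78.307,66.987) → (15.919,128.400) → (32.864,113.165) → (35.937,124.985) → (58.439,152.951).

Shape 3 is a closed polygon drawn with `<polygon>`. Its stroke #000000 means score at S466, F2302. After flipping Y the toolpath is (39.944,68.670) → (25.116,135.697) → (12.767,7.887) → (81.196,45.026) → (86.420,54.960) → (39.944,68.670), returning to the start.

Shape 4 is a circle drawn with `<circle>`. Its stroke #000000 means score at S466, F2302. After flipping Y the toolpath is (79.408,54.401) → (76.015,64.844) → (67.132,71.297) → (56.152,71.297) → (47.269,64.844) → (43.876,54.401) → (47.269,43.958) → (56.152,37.505) → (67.132,37.505) → (76.015,43.958) → (79.408,54.401), returning to the start.

Shape 5 is a quadratic bezier drawn with `<path>`. Its stroke #000000 means score at S466, F2302. After flipping Y the toolpath is (56.258,23.653) → (61.909,13.919) → (63.136,8.281) → (59.939,6.738) → (52.318,9.291) → (40.273,15.940).

Shape 6 is a regular polygon drawn with `<polygon>`. Its stroke #000000 means score at S466, F2302. After flipping Y the toolpath is (18.737,61.998) → (37.431,67.112) → (48.071,50.913) → (35.953,35.788) → (17.824,42.639) → (18.737,61.998), returning to the start.

(bCNC post)
(Date: synthetic)
G21
G90
G0 X86.967 Y26.474
M3 S466
G1 X84.280 Y34.744 F2302
G1 X77.245 Y39.855
G1 X68.549 Y39.855
G1 X61.514 Y34.744
G1 X58.827 Y26.474
G1 X61.514 Y18.204
G1 X68.549 Y13.093
G1 X77.245 Y13.093
G1 X84.280 Y18.204
G1 X86.967 Y26.474
G0 X78.307 Y66.987
M3 S466
G1 X15.919 Y128.400 F2302
G1 X32.864 Y113.165
G1 X35.937 Y124.985
G1 X58.439 Y152.951
G0 X39.944 Y68.670
M3 S466
G1 X25.116 Y135.697 F2302
G1 X12.767 Y7.887
G1 X81.196 Y45.026
G1 X86.420 Y54.960
G1 X39.944 Y68.670
G0 X79.408 Y54.401
M3 S466
G1 X76.015 Y64.844 F2302
G1 X67.132 Y71.297
G1 X56.152 Y71.297
G1 X47.269 Y64.844
G1 X43.876 Y54.401
G1 X47.269 Y43.958
G1 X56.152 Y37.505
G1 X67.132 Y37.505
G1 X76.015 Y43.958
G1 X79.408 Y54.401
G0 X56.258 Y23.653
M3 S466
G1 X61.909 Y13.919 F2302
G1 X63.136 Y8.281
G1 X59.939 Y6.738
G1 X52.318 Y9.291
G1 X40.273 Y15.940
G0 X18.737 Y61.998
M3 S466
G1 X37.431 Y67.112 F2302
G1 X48.071 Y50.913
G1 X35.953 Y35.788
G1 X17.824 Y42.639
G1 X18.737 Y61.998
M5
G0 X0.000 Y0.000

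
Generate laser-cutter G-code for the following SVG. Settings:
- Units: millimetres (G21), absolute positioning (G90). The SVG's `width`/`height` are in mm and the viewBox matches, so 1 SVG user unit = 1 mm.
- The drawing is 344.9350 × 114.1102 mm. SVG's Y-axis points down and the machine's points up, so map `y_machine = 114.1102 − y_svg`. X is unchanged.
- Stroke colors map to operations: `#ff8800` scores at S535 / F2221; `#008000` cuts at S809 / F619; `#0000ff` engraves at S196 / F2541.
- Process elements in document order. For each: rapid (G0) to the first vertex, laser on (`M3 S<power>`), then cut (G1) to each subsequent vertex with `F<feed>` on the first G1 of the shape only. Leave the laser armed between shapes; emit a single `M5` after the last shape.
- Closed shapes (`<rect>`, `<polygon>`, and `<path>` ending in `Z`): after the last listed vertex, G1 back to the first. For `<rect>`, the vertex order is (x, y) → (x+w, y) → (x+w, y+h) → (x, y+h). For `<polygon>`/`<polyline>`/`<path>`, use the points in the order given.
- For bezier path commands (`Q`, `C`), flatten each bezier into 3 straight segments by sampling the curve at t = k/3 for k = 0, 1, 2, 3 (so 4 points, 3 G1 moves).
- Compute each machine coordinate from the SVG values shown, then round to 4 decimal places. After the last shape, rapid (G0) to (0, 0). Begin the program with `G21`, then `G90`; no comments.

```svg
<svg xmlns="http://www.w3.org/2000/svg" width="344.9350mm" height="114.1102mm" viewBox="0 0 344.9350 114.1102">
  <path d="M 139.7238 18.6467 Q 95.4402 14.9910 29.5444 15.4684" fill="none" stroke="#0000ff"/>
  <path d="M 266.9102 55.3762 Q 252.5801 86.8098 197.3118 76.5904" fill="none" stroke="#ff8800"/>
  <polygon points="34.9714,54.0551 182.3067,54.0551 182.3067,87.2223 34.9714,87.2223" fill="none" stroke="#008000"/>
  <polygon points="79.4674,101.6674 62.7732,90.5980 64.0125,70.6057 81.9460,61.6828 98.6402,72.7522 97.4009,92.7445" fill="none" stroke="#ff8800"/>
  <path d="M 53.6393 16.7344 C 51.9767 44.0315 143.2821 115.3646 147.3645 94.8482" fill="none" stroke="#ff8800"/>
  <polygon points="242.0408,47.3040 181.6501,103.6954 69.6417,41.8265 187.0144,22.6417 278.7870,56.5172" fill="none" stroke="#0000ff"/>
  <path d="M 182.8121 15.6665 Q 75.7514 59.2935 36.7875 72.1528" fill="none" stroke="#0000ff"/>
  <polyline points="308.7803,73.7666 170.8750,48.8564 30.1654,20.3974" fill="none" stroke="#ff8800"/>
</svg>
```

Since the viewBox matches the mm dimensions, user units are millimetres directly. The only transform is the Y-flip y_m = 114.1102 − y_svg.

Shape 1 is a quadratic bezier drawn with `<path>`. Its stroke #0000ff means engrave at S196, F2541. After flipping Y the toolpath is (139.7238,95.4635) → (107.8000,97.4414) → (71.0736,98.5008) → (29.5444,98.6418).

Shape 2 is a quadratic bezier drawn with `<path>`. Its stroke #ff8800 means score at S535, F2221. After flipping Y the toolpath is (266.9102,58.7340) → (252.8081,42.4064) → (229.6086,35.3350) → (197.3118,37.5198).

Shape 3 is a rectangle drawn with `<polygon>`. Its stroke #008000 means cut at S809, F619. After flipping Y the toolpath is (34.9714,60.0551) → (182.3067,60.0551) → (182.3067,26.8879) → (34.9714,26.8879) → (34.9714,60.0551), returning to the start.

Shape 4 is a regular polygon drawn with `<polygon>`. Its stroke #ff8800 means score at S535, F2221. After flipping Y the toolpath is (79.4674,12.4428) → (62.7732,23.5122) → (64.0125,43.5045) → (81.9460,52.4274) → (98.6402,41.3580) → (97.4009,21.3657) → (79.4674,12.4428), returning to the start.

Shape 5 is a cubic bezier drawn with `<path>`. Its stroke #ff8800 means score at S535, F2221. After flipping Y the toolpath is (53.6393,97.3758) → (76.2923,60.4328) → (120.8815,24.3293) → (147.3645,19.2620).

Shape 6 is a closed polygon drawn with `<polygon>`. Its stroke #0000ff means engrave at S196, F2541. After flipping Y the toolpath is (242.0408,66.8062) → (181.6501,10.4148) → (69.6417,72.2837) → (187.0144,91.4685) → (278.7870,57.5930) → (242.0408,66.8062), returning to the start.

Shape 7 is a quadratic bezier drawn with `<path>`. Its stroke #0000ff means engrave at S196, F2541. After flipping Y the toolpath is (182.8121,98.4437) → (119.0046,72.7777) → (70.3297,53.9489) → (36.7875,41.9574).

Shape 8 is a open polyline drawn with `<polyline>`. Its stroke #ff8800 means score at S535, F2221. After flipping Y the toolpath is (308.7803,40.3436) → (170.8750,65.2538) → (30.1654,93.7128).

G21
G90
G0 X139.7238 Y95.4635
M3 S196
G1 X107.8000 Y97.4414 F2541
G1 X71.0736 Y98.5008
G1 X29.5444 Y98.6418
G0 X266.9102 Y58.7340
M3 S535
G1 X252.8081 Y42.4064 F2221
G1 X229.6086 Y35.3350
G1 X197.3118 Y37.5198
G0 X34.9714 Y60.0551
M3 S809
G1 X182.3067 Y60.0551 F619
G1 X182.3067 Y26.8879
G1 X34.9714 Y26.8879
G1 X34.9714 Y60.0551
G0 X79.4674 Y12.4428
M3 S535
G1 X62.7732 Y23.5122 F2221
G1 X64.0125 Y43.5045
G1 X81.9460 Y52.4274
G1 X98.6402 Y41.3580
G1 X97.4009 Y21.3657
G1 X79.4674 Y12.4428
G0 X53.6393 Y97.3758
M3 S535
G1 X76.2923 Y60.4328 F2221
G1 X120.8815 Y24.3293
G1 X147.3645 Y19.2620
G0 X242.0408 Y66.8062
M3 S196
G1 X181.6501 Y10.4148 F2541
G1 X69.6417 Y72.2837
G1 X187.0144 Y91.4685
G1 X278.7870 Y57.5930
G1 X242.0408 Y66.8062
G0 X182.8121 Y98.4437
M3 S196
G1 X119.0046 Y72.7777 F2541
G1 X70.3297 Y53.9489
G1 X36.7875 Y41.9574
G0 X308.7803 Y40.3436
M3 S535
G1 X170.8750 Y65.2538 F2221
G1 X30.1654 Y93.7128
M5
G0 X0.0000 Y0.0000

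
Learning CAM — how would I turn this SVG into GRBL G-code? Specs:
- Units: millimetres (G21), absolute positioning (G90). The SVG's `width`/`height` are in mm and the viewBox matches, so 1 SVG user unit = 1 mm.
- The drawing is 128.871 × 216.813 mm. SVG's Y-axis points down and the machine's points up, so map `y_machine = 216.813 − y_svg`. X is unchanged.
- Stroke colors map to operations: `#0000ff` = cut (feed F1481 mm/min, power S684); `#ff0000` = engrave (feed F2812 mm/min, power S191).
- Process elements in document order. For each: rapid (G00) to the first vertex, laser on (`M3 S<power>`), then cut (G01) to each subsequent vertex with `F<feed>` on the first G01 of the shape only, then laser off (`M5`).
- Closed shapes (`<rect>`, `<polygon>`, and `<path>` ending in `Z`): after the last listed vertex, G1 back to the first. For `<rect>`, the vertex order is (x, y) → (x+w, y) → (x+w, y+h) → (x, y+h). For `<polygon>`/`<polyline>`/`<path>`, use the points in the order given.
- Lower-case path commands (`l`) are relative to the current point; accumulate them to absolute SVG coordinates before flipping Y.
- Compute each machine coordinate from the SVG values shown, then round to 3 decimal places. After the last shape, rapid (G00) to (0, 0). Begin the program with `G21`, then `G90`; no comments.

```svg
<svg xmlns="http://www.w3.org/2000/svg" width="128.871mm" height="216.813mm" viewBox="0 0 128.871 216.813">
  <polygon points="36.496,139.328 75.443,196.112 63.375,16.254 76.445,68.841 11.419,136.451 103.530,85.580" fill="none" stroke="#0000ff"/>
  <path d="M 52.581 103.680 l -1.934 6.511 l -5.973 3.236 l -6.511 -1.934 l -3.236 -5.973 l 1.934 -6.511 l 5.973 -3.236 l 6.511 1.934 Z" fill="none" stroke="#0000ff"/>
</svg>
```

1 u = 1 mm; y_m = 216.813 − y.

[1] `<polygon>` closed polygon, #0000ff→cut S684 F1481: (36.496,77.485) → (75.443,20.701) → (63.375,200.559) → (76.445,147.972) → (11.419,80.362) → (103.530,131.233) → (36.496,77.485) (closed)

[2] `<path>` regular polygon, #0000ff→cut S684 F1481: (52.581,113.133) → (50.647,106.622) → (44.674,103.386) → (38.163,105.320) → (34.927,111.293) → (36.861,117.804) → (42.834,121.040) → (49.345,119.106) → (52.581,113.133) (closed)

G21
G90
G00 X36.496 Y77.485
M3 S684
G01 X75.443 Y20.701 F1481
G01 X63.375 Y200.559
G01 X76.445 Y147.972
G01 X11.419 Y80.362
G01 X103.530 Y131.233
G01 X36.496 Y77.485
M5
G00 X52.581 Y113.133
M3 S684
G01 X50.647 Y106.622 F1481
G01 X44.674 Y103.386
G01 X38.163 Y105.320
G01 X34.927 Y111.293
G01 X36.861 Y117.804
G01 X42.834 Y121.040
G01 X49.345 Y119.106
G01 X52.581 Y113.133
M5
G00 X0.000 Y0.000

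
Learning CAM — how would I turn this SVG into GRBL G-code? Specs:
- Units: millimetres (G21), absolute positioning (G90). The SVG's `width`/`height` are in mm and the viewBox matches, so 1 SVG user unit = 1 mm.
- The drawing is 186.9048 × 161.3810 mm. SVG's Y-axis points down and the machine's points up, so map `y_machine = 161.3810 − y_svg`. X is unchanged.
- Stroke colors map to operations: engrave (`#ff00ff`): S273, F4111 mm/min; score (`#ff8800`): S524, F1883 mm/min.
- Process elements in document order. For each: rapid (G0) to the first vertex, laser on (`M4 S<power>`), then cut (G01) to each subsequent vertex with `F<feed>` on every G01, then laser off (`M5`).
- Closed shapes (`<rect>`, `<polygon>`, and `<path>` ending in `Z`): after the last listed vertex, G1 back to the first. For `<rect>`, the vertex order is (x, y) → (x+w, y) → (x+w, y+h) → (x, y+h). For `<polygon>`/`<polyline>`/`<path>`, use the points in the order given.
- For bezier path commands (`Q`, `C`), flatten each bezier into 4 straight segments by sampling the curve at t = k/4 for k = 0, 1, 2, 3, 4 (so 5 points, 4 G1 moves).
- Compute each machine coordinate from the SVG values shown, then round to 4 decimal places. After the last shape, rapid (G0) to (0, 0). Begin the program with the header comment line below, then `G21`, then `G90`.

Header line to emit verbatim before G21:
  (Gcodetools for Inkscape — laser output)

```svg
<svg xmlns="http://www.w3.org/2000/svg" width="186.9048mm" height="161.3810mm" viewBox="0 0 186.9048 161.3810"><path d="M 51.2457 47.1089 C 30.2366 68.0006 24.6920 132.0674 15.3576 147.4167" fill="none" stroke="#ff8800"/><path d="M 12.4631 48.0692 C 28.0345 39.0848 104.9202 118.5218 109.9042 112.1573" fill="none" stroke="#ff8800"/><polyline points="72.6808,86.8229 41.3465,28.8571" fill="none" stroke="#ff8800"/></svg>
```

1 u = 1 mm; y_m = 161.3810 − y.

[1] `<path>` cubic bezier, #ff8800→score S524 F1883: (51.2457,114.2721) → (38.0876,91.9438) → (28.9236,62.0398) → (21.9487,33.1750) → (15.3576,13.9643)

[2] `<path>` cubic bezier, #ff8800→score S524 F1883: (12.4631,113.3118) → (33.5566,106.1933) → (65.1539,82.2502) → (94.7661,57.8159) → (109.9042,49.2237)

[3] `<polyline>` line segment, #ff8800→score S524 F1883: (72.6808,74.5581) → (41.3465,132.5239)

(Gcodetools for Inkscape — laser output)
G21
G90
G0 X51.2457 Y114.2721
M4 S524
G01 X38.0876 Y91.9438 F1883
G01 X28.9236 Y62.0398 F1883
G01 X21.9487 Y33.1750 F1883
G01 X15.3576 Y13.9643 F1883
M5
G0 X12.4631 Y113.3118
M4 S524
G01 X33.5566 Y106.1933 F1883
G01 X65.1539 Y82.2502 F1883
G01 X94.7661 Y57.8159 F1883
G01 X109.9042 Y49.2237 F1883
M5
G0 X72.6808 Y74.5581
M4 S524
G01 X41.3465 Y132.5239 F1883
M5
G0 X0.0000 Y0.0000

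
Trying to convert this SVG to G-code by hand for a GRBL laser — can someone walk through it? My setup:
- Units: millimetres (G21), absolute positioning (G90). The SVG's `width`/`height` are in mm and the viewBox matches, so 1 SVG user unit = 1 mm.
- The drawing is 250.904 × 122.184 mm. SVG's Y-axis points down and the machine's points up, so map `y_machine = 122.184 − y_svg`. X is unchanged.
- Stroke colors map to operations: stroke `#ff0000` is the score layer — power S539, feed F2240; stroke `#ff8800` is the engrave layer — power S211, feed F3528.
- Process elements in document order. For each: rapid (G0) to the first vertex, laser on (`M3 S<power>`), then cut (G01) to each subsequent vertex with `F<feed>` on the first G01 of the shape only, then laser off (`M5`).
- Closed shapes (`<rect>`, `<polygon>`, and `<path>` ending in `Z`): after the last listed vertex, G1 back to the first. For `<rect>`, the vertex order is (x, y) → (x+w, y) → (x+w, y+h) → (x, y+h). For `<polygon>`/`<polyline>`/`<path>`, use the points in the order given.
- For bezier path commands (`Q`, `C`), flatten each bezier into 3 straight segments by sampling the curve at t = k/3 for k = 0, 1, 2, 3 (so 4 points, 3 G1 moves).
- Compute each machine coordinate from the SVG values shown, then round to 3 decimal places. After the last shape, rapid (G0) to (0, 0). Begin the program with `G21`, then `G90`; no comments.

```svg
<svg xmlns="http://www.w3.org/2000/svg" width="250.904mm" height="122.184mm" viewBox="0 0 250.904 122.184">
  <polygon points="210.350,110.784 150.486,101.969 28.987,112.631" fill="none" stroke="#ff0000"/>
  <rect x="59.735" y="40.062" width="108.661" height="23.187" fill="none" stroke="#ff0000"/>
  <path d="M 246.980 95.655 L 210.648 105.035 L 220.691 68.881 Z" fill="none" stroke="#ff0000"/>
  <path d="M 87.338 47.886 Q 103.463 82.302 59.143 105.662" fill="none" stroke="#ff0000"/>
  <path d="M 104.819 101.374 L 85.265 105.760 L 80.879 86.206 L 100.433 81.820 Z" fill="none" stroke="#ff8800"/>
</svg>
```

viewBox `0 0 250.904 122.184` with mm width/height → 1 unit = 1 mm. Flip: y_m = 122.184 − y_svg.

**Shape 1** — `<polygon>` closed polygon, stroke `#ff0000` → score (S539, F2240). Machine vertices: (210.350,11.400) → (150.486,20.215) → (28.987,9.553) → (210.350,11.400). Closed: final G1 returns to the first vertex.

**Shape 2** — `<rect>` rectangle, stroke `#ff0000` → score (S539, F2240). Machine vertices: (59.735,82.122) → (168.396,82.122) → (168.396,58.935) → (59.735,58.935) → (59.735,82.122). Closed: final G1 returns to the first vertex.

**Shape 3** — `<path>` regular polygon, stroke `#ff0000` → score (S539, F2240). Machine vertices: (246.980,26.529) → (210.648,17.149) → (220.691,53.303) → (246.980,26.529). Closed: final G1 returns to the first vertex.

**Shape 4** — `<path>` quadratic bezier, stroke `#ff0000` → score (S539, F2240). Control points (SVG): P0=(87.338,47.886), P1=(103.463,82.302), P2=(59.143,105.662); sampled at t=k/3. Machine vertices: (87.338,74.298) → (91.372,52.582) → (81.974,33.324) → (59.143,16.522). Open path.

**Shape 5** — `<path>` regular polygon, stroke `#ff8800` → engrave (S211, F3528). Machine vertices: (104.819,20.810) → (85.265,16.424) → (80.879,35.978) → (100.433,40.364) → (104.819,20.810). Closed: final G1 returns to the first vertex.

G21
G90
G0 X210.350 Y11.400
M3 S539
G01 X150.486 Y20.215 F2240
G01 X28.987 Y9.553
G01 X210.350 Y11.400
M5
G0 X59.735 Y82.122
M3 S539
G01 X168.396 Y82.122 F2240
G01 X168.396 Y58.935
G01 X59.735 Y58.935
G01 X59.735 Y82.122
M5
G0 X246.980 Y26.529
M3 S539
G01 X210.648 Y17.149 F2240
G01 X220.691 Y53.303
G01 X246.980 Y26.529
M5
G0 X87.338 Y74.298
M3 S539
G01 X91.372 Y52.582 F2240
G01 X81.974 Y33.324
G01 X59.143 Y16.522
M5
G0 X104.819 Y20.810
M3 S211
G01 X85.265 Y16.424 F3528
G01 X80.879 Y35.978
G01 X100.433 Y40.364
G01 X104.819 Y20.810
M5
G0 X0.000 Y0.000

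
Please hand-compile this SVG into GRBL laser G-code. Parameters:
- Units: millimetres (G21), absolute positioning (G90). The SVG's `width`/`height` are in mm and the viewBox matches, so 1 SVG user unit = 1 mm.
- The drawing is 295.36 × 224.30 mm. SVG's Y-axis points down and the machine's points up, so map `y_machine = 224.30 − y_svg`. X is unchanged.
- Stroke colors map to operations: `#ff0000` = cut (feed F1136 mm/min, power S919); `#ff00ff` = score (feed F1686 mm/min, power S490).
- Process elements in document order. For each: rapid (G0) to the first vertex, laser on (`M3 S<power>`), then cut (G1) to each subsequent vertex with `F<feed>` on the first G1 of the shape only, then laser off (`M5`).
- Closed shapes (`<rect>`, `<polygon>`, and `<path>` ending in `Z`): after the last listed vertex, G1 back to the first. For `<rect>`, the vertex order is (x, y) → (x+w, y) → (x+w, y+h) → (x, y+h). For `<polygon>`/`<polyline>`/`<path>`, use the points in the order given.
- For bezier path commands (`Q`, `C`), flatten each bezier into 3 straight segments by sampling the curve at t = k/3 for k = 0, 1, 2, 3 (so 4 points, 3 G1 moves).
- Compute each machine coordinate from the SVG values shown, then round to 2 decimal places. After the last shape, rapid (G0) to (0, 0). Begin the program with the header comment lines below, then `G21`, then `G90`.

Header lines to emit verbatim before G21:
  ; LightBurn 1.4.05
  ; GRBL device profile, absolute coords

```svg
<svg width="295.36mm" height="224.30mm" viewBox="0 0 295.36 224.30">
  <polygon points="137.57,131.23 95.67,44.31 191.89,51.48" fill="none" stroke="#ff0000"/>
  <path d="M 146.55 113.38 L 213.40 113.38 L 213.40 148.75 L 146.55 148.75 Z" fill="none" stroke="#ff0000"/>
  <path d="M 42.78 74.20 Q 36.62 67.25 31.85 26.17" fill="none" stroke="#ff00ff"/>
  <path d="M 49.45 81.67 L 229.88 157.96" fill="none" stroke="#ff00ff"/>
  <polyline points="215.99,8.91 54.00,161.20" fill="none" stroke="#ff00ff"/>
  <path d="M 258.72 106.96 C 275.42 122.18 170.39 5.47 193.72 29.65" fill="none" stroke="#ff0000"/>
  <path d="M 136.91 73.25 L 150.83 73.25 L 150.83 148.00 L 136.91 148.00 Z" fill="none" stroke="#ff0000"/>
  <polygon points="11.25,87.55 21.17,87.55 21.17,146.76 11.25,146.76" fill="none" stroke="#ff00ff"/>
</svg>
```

1 u = 1 mm; y_m = 224.30 − y.

[1] `<polygon>` regular polygon, #ff0000→cut S919 F1136: (137.57,93.07) → (95.67,179.99) → (191.89,172.82) → (137.57,93.07) (closed)

[2] `<path>` rectangle, #ff0000→cut S919 F1136: (146.55,110.92) → (213.40,110.92) → (213.40,75.55) → (146.55,75.55) → (146.55,110.92) (closed)

[3] `<path>` quadratic bezier, #ff00ff→score S490 F1686: (42.78,150.10) → (38.83,158.53) → (35.18,174.54) → (31.85,198.13)

[4] `<path>` line segment, #ff00ff→score S490 F1686: (49.45,142.63) → (229.88,66.34)

[5] `<polyline>` line segment, #ff00ff→score S490 F1686: (215.99,215.39) → (54.00,63.10)

[6] `<path>` cubic bezier, #ff0000→cut S919 F1136: (258.72,117.34) → (244.11,135.99) → (203.91,181.97) → (193.72,194.65)

[7] `<path>` rectangle, #ff0000→cut S919 F1136: (136.91,151.05) → (150.83,151.05) → (150.83,76.30) → (136.91,76.30) → (136.91,151.05) (closed)

[8] `<polygon>` rectangle, #ff00ff→score S490 F1686: (11.25,136.75) → (21.17,136.75) → (21.17,77.54) → (11.25,77.54) → (11.25,136.75) (closed)

; LightBurn 1.4.05
; GRBL device profile, absolute coords
G21
G90
G0 X137.57 Y93.07
M3 S919
G1 X95.67 Y179.99 F1136
G1 X191.89 Y172.82
G1 X137.57 Y93.07
M5
G0 X146.55 Y110.92
M3 S919
G1 X213.40 Y110.92 F1136
G1 X213.40 Y75.55
G1 X146.55 Y75.55
G1 X146.55 Y110.92
M5
G0 X42.78 Y150.10
M3 S490
G1 X38.83 Y158.53 F1686
G1 X35.18 Y174.54
G1 X31.85 Y198.13
M5
G0 X49.45 Y142.63
M3 S490
G1 X229.88 Y66.34 F1686
M5
G0 X215.99 Y215.39
M3 S490
G1 X54.00 Y63.10 F1686
M5
G0 X258.72 Y117.34
M3 S919
G1 X244.11 Y135.99 F1136
G1 X203.91 Y181.97
G1 X193.72 Y194.65
M5
G0 X136.91 Y151.05
M3 S919
G1 X150.83 Y151.05 F1136
G1 X150.83 Y76.30
G1 X136.91 Y76.30
G1 X136.91 Y151.05
M5
G0 X11.25 Y136.75
M3 S490
G1 X21.17 Y136.75 F1686
G1 X21.17 Y77.54
G1 X11.25 Y77.54
G1 X11.25 Y136.75
M5
G0 X0.00 Y0.00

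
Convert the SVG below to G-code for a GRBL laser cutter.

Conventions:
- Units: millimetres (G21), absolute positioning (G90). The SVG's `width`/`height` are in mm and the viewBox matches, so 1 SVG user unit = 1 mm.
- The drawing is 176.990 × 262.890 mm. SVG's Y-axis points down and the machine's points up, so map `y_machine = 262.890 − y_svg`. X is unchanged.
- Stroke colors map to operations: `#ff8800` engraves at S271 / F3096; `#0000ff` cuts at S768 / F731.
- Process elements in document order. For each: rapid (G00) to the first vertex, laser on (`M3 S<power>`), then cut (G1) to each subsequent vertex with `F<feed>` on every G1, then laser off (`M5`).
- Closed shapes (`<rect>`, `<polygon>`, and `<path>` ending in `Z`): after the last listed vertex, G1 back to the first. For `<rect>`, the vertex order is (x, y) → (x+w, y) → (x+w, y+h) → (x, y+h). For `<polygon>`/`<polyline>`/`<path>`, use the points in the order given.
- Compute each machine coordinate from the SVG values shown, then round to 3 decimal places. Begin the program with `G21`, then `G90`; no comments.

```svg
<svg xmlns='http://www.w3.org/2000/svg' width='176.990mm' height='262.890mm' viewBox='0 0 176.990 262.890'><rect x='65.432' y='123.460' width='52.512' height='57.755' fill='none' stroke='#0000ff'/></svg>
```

G21
G90
G00 X65.432 Y139.430
M3 S768
G1 X117.944 Y139.430 F731
G1 X117.944 Y81.675 F731
G1 X65.432 Y81.675 F731
G1 X65.432 Y139.430 F731
M5

viewBox `0 0 176.990 262.890` with mm width/height → 1 unit = 1 mm. Flip: y_m = 262.890 − y_svg.

**Shape 1** — `<rect>` rectangle, stroke `#0000ff` → cut (S768, F731). Machine vertices: (65.432,139.430) → (117.944,139.430) → (117.944,81.675) → (65.432,81.675) → (65.432,139.430). Closed: final G1 returns to the first vertex.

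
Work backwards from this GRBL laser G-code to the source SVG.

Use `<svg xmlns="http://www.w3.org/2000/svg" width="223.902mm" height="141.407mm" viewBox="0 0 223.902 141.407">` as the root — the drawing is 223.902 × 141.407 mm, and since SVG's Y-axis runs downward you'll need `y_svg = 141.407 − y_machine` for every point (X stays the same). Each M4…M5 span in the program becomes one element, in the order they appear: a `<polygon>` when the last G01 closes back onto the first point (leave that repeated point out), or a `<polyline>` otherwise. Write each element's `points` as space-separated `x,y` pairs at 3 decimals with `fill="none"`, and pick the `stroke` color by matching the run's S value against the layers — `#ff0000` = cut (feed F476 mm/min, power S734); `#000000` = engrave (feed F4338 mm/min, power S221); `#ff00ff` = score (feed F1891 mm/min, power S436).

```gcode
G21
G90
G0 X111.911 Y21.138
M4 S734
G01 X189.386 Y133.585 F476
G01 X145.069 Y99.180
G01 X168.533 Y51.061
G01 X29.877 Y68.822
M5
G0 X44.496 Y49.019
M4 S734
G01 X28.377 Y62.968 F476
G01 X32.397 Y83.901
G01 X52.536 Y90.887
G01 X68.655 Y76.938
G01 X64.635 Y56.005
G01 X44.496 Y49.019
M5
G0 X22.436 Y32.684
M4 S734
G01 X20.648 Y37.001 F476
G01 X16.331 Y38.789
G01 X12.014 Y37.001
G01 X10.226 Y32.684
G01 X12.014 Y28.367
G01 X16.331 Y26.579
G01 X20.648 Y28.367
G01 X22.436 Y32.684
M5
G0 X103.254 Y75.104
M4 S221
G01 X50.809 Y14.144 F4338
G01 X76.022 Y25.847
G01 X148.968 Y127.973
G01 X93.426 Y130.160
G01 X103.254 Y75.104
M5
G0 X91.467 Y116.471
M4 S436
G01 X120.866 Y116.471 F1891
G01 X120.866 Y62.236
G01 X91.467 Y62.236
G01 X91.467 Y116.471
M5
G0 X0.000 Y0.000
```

Each laser-on run becomes one SVG element. Flip Y back into SVG space with y_svg = 141.407 − y_machine.

Run 1: power S734 maps to stroke `#ff0000` (cut). The run is open, so emit a `<polyline>` with points (Y-flipped): 111.911,120.269 189.386,7.822 145.069,42.227 168.533,90.346 29.877,72.585.

Run 2: power S734 maps to stroke `#ff0000` (cut). The run returns to its start, so emit a `<polygon>` with points (Y-flipped): 44.496,92.388 28.377,78.439 32.397,57.506 52.536,50.520 68.655,64.469 64.635,85.402.

Run 3: S734 ⇒ cut layer `#ff0000`. The run returns to its start, so emit a `<polygon>` with points (Y-flipped): 22.436,108.723 20.648,104.406 16.331,102.618 12.014,104.406 10.226,108.723 12.014,113.040 16.331,114.828 20.648,113.040.

Run 4: S221 ⇒ engrave layer `#000000`. The run returns to its start, so emit a `<polygon>` with points (Y-flipped): 103.254,66.303 50.809,127.263 76.022,115.560 148.968,13.434 93.426,11.247.

Run 5: S436 ⇒ score layer `#ff00ff`. The run returns to its start, so emit a `<polygon>` with points (Y-flipped): 91.467,24.936 120.866,24.936 120.866,79.171 91.467,79.171.

<svg xmlns="http://www.w3.org/2000/svg" width="223.902mm" height="141.407mm" viewBox="0 0 223.902 141.407">
  <polyline points="111.911,120.269 189.386,7.822 145.069,42.227 168.533,90.346 29.877,72.585" fill="none" stroke="#ff0000"/>
  <polygon points="44.496,92.388 28.377,78.439 32.397,57.506 52.536,50.520 68.655,64.469 64.635,85.402" fill="none" stroke="#ff0000"/>
  <polygon points="22.436,108.723 20.648,104.406 16.331,102.618 12.014,104.406 10.226,108.723 12.014,113.040 16.331,114.828 20.648,113.040" fill="none" stroke="#ff0000"/>
  <polygon points="103.254,66.303 50.809,127.263 76.022,115.560 148.968,13.434 93.426,11.247" fill="none" stroke="#000000"/>
  <polygon points="91.467,24.936 120.866,24.936 120.866,79.171 91.467,79.171" fill="none" stroke="#ff00ff"/>
</svg>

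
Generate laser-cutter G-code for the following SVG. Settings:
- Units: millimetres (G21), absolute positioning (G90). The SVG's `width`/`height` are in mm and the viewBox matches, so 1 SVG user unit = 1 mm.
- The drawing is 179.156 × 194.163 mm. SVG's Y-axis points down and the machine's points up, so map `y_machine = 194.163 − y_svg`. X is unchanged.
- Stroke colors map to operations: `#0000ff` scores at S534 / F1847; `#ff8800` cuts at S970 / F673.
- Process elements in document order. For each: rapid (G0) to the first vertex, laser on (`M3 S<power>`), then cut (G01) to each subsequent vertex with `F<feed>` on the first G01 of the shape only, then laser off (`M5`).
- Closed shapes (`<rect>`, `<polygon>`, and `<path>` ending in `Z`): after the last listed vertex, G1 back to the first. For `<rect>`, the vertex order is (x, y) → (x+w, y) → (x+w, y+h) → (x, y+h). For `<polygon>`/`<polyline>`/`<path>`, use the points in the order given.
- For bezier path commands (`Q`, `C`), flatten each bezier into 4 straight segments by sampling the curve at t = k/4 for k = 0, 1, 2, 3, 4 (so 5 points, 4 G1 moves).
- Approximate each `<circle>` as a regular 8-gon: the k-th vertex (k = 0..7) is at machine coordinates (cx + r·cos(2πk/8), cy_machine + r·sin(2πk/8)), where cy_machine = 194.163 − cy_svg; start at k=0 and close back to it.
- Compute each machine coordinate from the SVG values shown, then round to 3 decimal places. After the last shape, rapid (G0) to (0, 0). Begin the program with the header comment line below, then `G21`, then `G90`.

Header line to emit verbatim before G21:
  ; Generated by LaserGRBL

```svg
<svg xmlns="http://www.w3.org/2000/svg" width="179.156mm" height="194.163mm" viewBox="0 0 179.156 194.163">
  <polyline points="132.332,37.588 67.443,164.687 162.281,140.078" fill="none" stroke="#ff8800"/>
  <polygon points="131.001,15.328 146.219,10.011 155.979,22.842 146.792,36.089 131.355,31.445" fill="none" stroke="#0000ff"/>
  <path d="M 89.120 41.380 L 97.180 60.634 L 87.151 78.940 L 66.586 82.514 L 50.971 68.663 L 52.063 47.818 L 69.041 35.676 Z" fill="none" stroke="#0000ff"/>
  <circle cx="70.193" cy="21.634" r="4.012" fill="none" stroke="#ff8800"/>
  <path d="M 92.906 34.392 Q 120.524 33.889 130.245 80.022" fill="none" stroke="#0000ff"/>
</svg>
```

Since the viewBox matches the mm dimensions, user units are millimetres directly. The only transform is the Y-flip y_m = 194.163 − y_svg.

Shape 1 is a open polyline drawn with `<polyline>`. Its stroke #ff8800 means cut at S970, F673. After flipping Y the toolpath is (132.332,156.575) → (67.443,29.476) → (162.281,54.085).

Shape 2 is a regular polygon drawn with `<polygon>`. Its stroke #0000ff means score at S534, F1847. After flipping Y the toolpath is (131.001,178.835) → (146.219,184.152) → (155.979,171.321) → (146.792,158.074) → (131.355,162.718) → (131.001,178.835), returning to the start.

Shape 3 is a regular polygon drawn with `<path>`. Its stroke #0000ff means score at S534, F1847. After flipping Y the toolpath is (89.120,152.783) → (97.180,133.529) → (87.151,115.223) → (66.586,111.649) → (50.971,125.500) → (52.063,146.345) → (69.041,158.487) → (89.120,152.783), returning to the start.

Shape 4 is a circle drawn with `<circle>`. Its stroke #ff8800 means cut at S970, F673. After flipping Y the toolpath is (74.205,172.529) → (73.030,175.366) → (70.193,176.541) → (67.356,175.366) → (66.181,172.529) → (67.356,169.692) → (70.193,168.517) → (73.030,169.692) → (74.205,172.529), returning to the start.

Shape 5 is a quadratic bezier drawn with `<path>`. Its stroke #0000ff means score at S534, F1847. After flipping Y the toolpath is (92.906,159.771) → (105.596,157.108) → (116.050,148.615) → (124.266,134.293) → (130.245,114.141).

; Generated by LaserGRBL
G21
G90
G0 X132.332 Y156.575
M3 S970
G01 X67.443 Y29.476 F673
G01 X162.281 Y54.085
M5
G0 X131.001 Y178.835
M3 S534
G01 X146.219 Y184.152 F1847
G01 X155.979 Y171.321
G01 X146.792 Y158.074
G01 X131.355 Y162.718
G01 X131.001 Y178.835
M5
G0 X89.120 Y152.783
M3 S534
G01 X97.180 Y133.529 F1847
G01 X87.151 Y115.223
G01 X66.586 Y111.649
G01 X50.971 Y125.500
G01 X52.063 Y146.345
G01 X69.041 Y158.487
G01 X89.120 Y152.783
M5
G0 X74.205 Y172.529
M3 S970
G01 X73.030 Y175.366 F673
G01 X70.193 Y176.541
G01 X67.356 Y175.366
G01 X66.181 Y172.529
G01 X67.356 Y169.692
G01 X70.193 Y168.517
G01 X73.030 Y169.692
G01 X74.205 Y172.529
M5
G0 X92.906 Y159.771
M3 S534
G01 X105.596 Y157.108 F1847
G01 X116.050 Y148.615
G01 X124.266 Y134.293
G01 X130.245 Y114.141
M5
G0 X0.000 Y0.000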